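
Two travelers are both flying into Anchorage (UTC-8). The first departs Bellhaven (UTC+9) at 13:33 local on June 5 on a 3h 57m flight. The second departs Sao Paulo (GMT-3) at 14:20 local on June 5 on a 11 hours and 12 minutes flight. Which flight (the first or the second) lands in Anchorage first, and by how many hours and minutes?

the first, by 20 hours 2 minutes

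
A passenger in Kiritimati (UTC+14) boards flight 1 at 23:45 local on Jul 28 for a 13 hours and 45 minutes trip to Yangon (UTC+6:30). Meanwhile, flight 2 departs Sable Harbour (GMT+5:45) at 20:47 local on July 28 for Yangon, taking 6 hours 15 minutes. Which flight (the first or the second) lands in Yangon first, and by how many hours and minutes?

the second, by 2 hours 13 minutes

Flight 1 in UTC: 23:45 − 14:00 = 09:45 on Jul 28.
+13 hours 45 minutes → arrive 23:30 UTC on Jul 28.
Flight 2 in UTC: 20:47 − 5:45 = 15:02 on Jul 28.
+6 hours and 15 minutes → arrive 21:17 UTC on Jul 28.
Flight 2 lands earlier by 2 hours 13 minutes.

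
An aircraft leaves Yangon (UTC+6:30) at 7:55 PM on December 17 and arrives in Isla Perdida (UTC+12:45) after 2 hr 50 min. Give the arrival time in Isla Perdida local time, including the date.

5:00 AM on December 18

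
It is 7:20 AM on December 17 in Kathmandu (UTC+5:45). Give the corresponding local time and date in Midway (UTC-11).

In UTC: 7:20 AM − 5:45 = 1:35 AM on Dec 17.
Midway is UTC−11:00: 1:35 AM − 11:00 = 2:35 PM on Dec 16.

2:35 PM on Dec 16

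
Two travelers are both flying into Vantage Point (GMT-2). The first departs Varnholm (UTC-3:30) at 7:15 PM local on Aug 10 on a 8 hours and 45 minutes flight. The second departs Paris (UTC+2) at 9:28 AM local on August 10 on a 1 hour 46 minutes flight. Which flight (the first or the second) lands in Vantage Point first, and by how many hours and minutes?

the second, by 22 hours 16 minutes

Flight 1 in UTC: 7:15 PM + 3:30 = 10:45 PM on Aug 10.
+8 hours and 45 minutes → arrive 7:30 AM UTC on Aug 11.
Flight 2 in UTC: 9:28 AM − 2:00 = 7:28 AM on Aug 10.
+1 hour and 46 minutes → arrive 9:14 AM UTC on Aug 10.
Flight 2 lands earlier by 22 hours 16 minutes.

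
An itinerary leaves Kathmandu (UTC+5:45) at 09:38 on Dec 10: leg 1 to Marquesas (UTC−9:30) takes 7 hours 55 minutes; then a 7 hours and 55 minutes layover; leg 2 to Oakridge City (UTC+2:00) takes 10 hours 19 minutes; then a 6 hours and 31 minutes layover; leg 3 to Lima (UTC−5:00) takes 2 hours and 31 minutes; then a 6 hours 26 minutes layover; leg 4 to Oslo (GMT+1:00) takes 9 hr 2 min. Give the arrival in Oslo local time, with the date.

Convert departure to UTC: 09:38 − 5:45 = 03:53 UTC on Dec 10.
Add 7 hours and 55 minutes leg 1 → 11:48 UTC.
Add 7 hours and 55 minutes layover in Marquesas → 19:43 UTC.
Add 10 hours and 19 minutes leg 2 → 06:02 UTC (Dec 11).
Add 6 hours 31 minutes layover in Oakridge City → 12:33 UTC.
Add 2 hours 31 minutes leg 3 → 15:04 UTC.
Add 6 hours and 26 minutes layover in Lima → 21:30 UTC.
Add 9 hours and 2 minutes leg 4 → 06:32 UTC (Dec 12).
Oslo is UTC+1:00, so local arrival = 06:32 + 1:00 = 07:32 on Dec 12.

07:32 on December 12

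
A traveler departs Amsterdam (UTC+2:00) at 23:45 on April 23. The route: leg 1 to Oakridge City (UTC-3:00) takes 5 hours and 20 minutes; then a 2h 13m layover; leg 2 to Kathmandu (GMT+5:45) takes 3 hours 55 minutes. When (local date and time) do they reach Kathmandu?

14:58 on Apr 24

Convert departure to UTC: 23:45 − 2:00 = 21:45 UTC on Apr 23.
Add 5 hours and 20 minutes leg 1 → 03:05 UTC (Apr 24).
Add 2 hours 13 minutes layover in Oakridge City → 05:18 UTC.
Add 3 hours and 55 minutes leg 2 → 09:13 UTC.
Kathmandu is UTC+5:45, so local arrival = 09:13 + 5:45 = 14:58 on Apr 24.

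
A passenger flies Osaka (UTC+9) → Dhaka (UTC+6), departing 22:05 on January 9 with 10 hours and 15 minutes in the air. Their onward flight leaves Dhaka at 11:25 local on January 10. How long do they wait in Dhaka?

Convert departure to UTC: 22:05 − 9:00 = 13:05 UTC on Jan 9.
Add 10 hours and 15 minutes flight time → 23:20 UTC.
Dhaka is UTC+6:00, so local arrival = 23:20 + 6:00 = 05:20 on Jan 10.
Layover = 11:25 − 05:20 = 6 hours 5 minutes.

6 hours 5 minutes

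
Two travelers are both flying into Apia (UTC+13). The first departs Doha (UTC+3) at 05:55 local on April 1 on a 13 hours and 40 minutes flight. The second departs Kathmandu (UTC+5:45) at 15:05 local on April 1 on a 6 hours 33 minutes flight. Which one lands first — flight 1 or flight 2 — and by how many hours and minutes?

Flight 1 in UTC: 05:55 − 3:00 = 02:55 on Apr 1.
+13 hours 40 minutes → arrive 16:35 UTC on Apr 1.
Flight 2 in UTC: 15:05 − 5:45 = 09:20 on Apr 1.
+6 hours 33 minutes → arrive 15:53 UTC on Apr 1.
Flight 2 lands earlier by 42 minutes.

the second, by 42 minutes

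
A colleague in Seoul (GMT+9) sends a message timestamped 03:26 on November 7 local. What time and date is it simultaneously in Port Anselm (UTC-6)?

In UTC: 03:26 − 9:00 = 18:26 on Nov 6.
Port Anselm is UTC−6:00: 18:26 − 6:00 = 12:26 on Nov 6.

12:26 on Nov 6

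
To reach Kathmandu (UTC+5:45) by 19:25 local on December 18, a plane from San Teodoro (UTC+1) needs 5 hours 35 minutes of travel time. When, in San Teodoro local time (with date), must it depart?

Target arrival in UTC: 19:25 − 5:45 = 13:40 on Dec 18.
Subtract 5 hours and 35 minutes → departure 08:05 UTC on Dec 18.
San Teodoro is UTC+1:00: 08:05 + 1:00 = 09:05 on Dec 18.

09:05 on December 18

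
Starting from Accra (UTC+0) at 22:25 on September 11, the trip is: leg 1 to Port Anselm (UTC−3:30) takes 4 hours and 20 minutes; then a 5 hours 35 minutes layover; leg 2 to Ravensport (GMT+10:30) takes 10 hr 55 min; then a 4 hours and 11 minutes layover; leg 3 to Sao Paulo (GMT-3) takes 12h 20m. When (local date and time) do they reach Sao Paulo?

Accra is at UTC+0, so departure is already 22:25 UTC on Sep 11.
Add 4 hours and 20 minutes leg 1 → 02:45 UTC (Sep 12).
Add 5 hours and 35 minutes layover in Port Anselm → 08:20 UTC.
Add 10 hours 55 minutes leg 2 → 19:15 UTC.
Add 4 hours and 11 minutes layover in Ravensport → 23:26 UTC.
Add 12 hours 20 minutes leg 3 → 11:46 UTC (Sep 13).
Sao Paulo is UTC−3:00, so local arrival = 11:46 − 3:00 = 08:46 on Sep 13.

08:46 on September 13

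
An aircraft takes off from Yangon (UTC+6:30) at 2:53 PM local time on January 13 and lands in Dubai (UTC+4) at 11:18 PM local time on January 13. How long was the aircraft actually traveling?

Departure in UTC: 2:53 PM − 6:30 = 8:23 AM on Jan 13.
Arrival in UTC: 11:18 PM − 4:00 = 7:18 PM on Jan 13.
Elapsed = 7:18 PM − 8:23 AM = 10 hours 55 minutes.

10 hours 55 minutes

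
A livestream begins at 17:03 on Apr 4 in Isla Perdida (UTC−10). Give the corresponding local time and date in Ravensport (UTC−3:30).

23:33 on Apr 4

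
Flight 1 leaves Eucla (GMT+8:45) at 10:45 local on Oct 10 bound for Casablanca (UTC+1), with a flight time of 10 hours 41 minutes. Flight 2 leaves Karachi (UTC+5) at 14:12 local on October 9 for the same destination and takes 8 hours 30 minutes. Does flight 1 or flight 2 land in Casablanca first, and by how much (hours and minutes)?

Flight 1 in UTC: 10:45 − 8:45 = 02:00 on Oct 10.
+10 hours and 41 minutes → arrive 12:41 UTC on Oct 10.
Flight 2 in UTC: 14:12 − 5:00 = 09:12 on Oct 9.
+8 hours and 30 minutes → arrive 17:42 UTC on Oct 9.
Flight 2 lands earlier by 18 hours 59 minutes.

the second, by 18 hours 59 minutes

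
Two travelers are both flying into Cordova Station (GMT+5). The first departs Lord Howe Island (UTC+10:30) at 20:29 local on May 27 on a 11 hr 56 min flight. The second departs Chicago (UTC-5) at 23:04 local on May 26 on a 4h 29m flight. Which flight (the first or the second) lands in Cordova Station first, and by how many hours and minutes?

the second, by 13 hours 22 minutes

Flight 1 in UTC: 20:29 − 10:30 = 09:59 on May 27.
+11 hours 56 minutes → arrive 21:55 UTC on May 27.
Flight 2 in UTC: 23:04 + 5:00 = 04:04 on May 27.
+4 hours and 29 minutes → arrive 08:33 UTC on May 27.
Flight 2 lands earlier by 13 hours 22 minutes.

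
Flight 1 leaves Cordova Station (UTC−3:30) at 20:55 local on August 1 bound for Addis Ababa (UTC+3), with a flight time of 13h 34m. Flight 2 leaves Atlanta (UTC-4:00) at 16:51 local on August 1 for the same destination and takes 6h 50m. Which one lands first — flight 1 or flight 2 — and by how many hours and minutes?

Flight 1 in UTC: 20:55 + 3:30 = 00:25 on Aug 2.
+13 hours 34 minutes → arrive 13:59 UTC on Aug 2.
Flight 2 in UTC: 16:51 + 4:00 = 20:51 on Aug 1.
+6 hours and 50 minutes → arrive 03:41 UTC on Aug 2.
Flight 2 lands earlier by 10 hours 18 minutes.

the second, by 10 hours 18 minutes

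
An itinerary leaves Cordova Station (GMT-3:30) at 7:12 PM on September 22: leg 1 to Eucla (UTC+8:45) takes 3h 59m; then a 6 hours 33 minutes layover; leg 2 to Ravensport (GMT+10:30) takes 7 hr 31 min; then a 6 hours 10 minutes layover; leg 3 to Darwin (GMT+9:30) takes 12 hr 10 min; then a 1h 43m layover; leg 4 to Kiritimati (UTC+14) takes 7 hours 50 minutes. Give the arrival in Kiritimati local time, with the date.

10:38 AM on September 25

Convert departure to UTC: 7:12 PM + 3:30 = 10:42 PM UTC on Sep 22.
Add 3 hours and 59 minutes leg 1 → 2:41 AM UTC (Sep 23).
Add 6 hours and 33 minutes layover in Eucla → 9:14 AM UTC.
Add 7 hours and 31 minutes leg 2 → 4:45 PM UTC.
Add 6 hours 10 minutes layover in Ravensport → 10:55 PM UTC.
Add 12 hours 10 minutes leg 3 → 11:05 AM UTC (Sep 24).
Add 1 hour 43 minutes layover in Darwin → 12:48 PM UTC.
Add 7 hours and 50 minutes leg 4 → 8:38 PM UTC.
Kiritimati is UTC+14:00, so local arrival = 8:38 PM + 14:00 = 10:38 AM on Sep 25.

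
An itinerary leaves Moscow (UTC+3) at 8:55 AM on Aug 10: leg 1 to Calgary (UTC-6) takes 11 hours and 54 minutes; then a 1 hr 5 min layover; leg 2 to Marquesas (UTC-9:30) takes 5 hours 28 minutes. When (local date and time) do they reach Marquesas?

2:52 PM on August 10

Convert departure to UTC: 8:55 AM − 3:00 = 5:55 AM UTC on Aug 10.
Add 11 hours 54 minutes leg 1 → 5:49 PM UTC.
Add 1 hour 5 minutes layover in Calgary → 6:54 PM UTC.
Add 5 hours and 28 minutes leg 2 → 12:22 AM UTC (Aug 11).
Marquesas is UTC−9:30, so local arrival = 12:22 AM − 9:30 = 2:52 PM on Aug 10.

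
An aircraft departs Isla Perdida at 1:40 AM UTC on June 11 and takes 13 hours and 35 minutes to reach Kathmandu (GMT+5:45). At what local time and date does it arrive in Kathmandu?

9:00 PM on Jun 11

Departure is given in UTC: 1:40 AM on Jun 11.
Add 13 hours 35 minutes → 3:15 PM UTC.
Kathmandu is UTC+5:45: 3:15 PM + 5:45 = 9:00 PM on Jun 11.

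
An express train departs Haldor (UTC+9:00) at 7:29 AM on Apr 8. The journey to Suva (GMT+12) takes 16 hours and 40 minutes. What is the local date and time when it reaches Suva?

3:09 AM on April 9

Convert departure to UTC: 7:29 AM − 9:00 = 10:29 PM UTC on Apr 7.
Add 16 hours and 40 minutes travel time → 3:09 PM UTC (Apr 8).
Suva is UTC+12:00, so local arrival = 3:09 PM + 12:00 = 3:09 AM on Apr 9.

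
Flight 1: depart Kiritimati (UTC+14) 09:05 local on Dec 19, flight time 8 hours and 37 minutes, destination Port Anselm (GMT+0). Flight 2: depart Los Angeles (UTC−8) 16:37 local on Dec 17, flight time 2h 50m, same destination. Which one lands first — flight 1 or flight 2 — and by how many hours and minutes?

Flight 1 in UTC: 09:05 − 14:00 = 19:05 on Dec 18.
+8 hours and 37 minutes → arrive 03:42 UTC on Dec 19.
Flight 2 in UTC: 16:37 + 8:00 = 00:37 on Dec 18.
+2 hours 50 minutes → arrive 03:27 UTC on Dec 18.
Flight 2 lands earlier by 24 hours 15 minutes.

the second, by 24 hours 15 minutes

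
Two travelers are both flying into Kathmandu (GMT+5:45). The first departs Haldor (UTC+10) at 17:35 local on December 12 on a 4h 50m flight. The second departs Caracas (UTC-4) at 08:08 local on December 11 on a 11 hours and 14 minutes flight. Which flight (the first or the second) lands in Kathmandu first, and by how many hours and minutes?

the second, by 13 hours 3 minutes

Flight 1 in UTC: 17:35 − 10:00 = 07:35 on Dec 12.
+4 hours 50 minutes → arrive 12:25 UTC on Dec 12.
Flight 2 in UTC: 08:08 + 4:00 = 12:08 on Dec 11.
+11 hours and 14 minutes → arrive 23:22 UTC on Dec 11.
Flight 2 lands earlier by 13 hours 3 minutes.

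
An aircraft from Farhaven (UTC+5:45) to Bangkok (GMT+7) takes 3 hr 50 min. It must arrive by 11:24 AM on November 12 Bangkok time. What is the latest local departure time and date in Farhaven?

6:19 AM on Nov 12

Target arrival in UTC: 11:24 AM − 7:00 = 4:24 AM on Nov 12.
Subtract 3 hours and 50 minutes → departure 12:34 AM UTC on Nov 12.
Farhaven is UTC+5:45: 12:34 AM + 5:45 = 6:19 AM on Nov 12.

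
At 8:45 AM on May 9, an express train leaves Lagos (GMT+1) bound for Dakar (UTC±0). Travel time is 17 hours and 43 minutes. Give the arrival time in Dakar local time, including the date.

1:28 AM on May 10

Dakar is 1:00 behind Lagos.
After 17 hours 43 minutes it is 2:28 AM (May 10) in Lagos.
Shift by the zone difference: 2:28 AM − 1:00 = 1:28 AM on May 10 in Dakar.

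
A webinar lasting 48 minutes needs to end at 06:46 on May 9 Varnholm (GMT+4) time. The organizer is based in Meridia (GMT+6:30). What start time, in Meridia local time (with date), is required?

08:28 on May 9

Target end time in UTC: 06:46 − 4:00 = 02:46 on May 9.
Subtract 48 minutes → start 01:58 UTC on May 9.
Meridia is UTC+6:30: 01:58 + 6:30 = 08:28 on May 9.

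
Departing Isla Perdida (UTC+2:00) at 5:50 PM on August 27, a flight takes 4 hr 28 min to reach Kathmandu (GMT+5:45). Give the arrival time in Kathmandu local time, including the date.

Convert departure to UTC: 5:50 PM − 2:00 = 3:50 PM UTC on Aug 27.
Add 4 hours and 28 minutes travel time → 8:18 PM UTC.
Kathmandu is UTC+5:45, so local arrival = 8:18 PM + 5:45 = 2:03 AM on Aug 28.

2:03 AM on August 28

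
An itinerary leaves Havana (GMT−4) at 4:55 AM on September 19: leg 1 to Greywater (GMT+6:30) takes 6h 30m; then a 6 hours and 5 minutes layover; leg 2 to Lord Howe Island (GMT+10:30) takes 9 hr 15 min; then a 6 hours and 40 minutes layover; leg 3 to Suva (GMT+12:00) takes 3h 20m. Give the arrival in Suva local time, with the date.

4:45 AM on September 21

Convert departure to UTC: 4:55 AM + 4:00 = 8:55 AM UTC on Sep 19.
Add 6 hours and 30 minutes leg 1 → 3:25 PM UTC.
Add 6 hours and 5 minutes layover in Greywater → 9:30 PM UTC.
Add 9 hours 15 minutes leg 2 → 6:45 AM UTC (Sep 20).
Add 6 hours 40 minutes layover in Lord Howe Island → 1:25 PM UTC.
Add 3 hours 20 minutes leg 3 → 4:45 PM UTC.
Suva is UTC+12:00, so local arrival = 4:45 PM + 12:00 = 4:45 AM on Sep 21.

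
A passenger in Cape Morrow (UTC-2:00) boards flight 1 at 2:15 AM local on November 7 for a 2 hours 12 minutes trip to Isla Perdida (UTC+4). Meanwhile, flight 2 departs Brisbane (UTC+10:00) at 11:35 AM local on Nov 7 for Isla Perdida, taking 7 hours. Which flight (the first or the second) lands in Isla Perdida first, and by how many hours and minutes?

the first, by 2 hours 8 minutes

Flight 1 in UTC: 2:15 AM + 2:00 = 4:15 AM on Nov 7.
+2 hours 12 minutes → arrive 6:27 AM UTC on Nov 7.
Flight 2 in UTC: 11:35 AM − 10:00 = 1:35 AM on Nov 7.
+7 hours → arrive 8:35 AM UTC on Nov 7.
Flight 1 lands earlier by 2 hours 8 minutes.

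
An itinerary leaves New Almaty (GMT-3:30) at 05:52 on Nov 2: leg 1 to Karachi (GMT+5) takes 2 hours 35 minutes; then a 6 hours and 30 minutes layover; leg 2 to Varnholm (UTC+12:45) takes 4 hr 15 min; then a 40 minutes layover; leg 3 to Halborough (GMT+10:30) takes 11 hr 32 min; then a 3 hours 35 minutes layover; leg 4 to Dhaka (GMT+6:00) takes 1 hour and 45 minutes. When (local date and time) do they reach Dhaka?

22:14 on Nov 3

Convert departure to UTC: 05:52 + 3:30 = 09:22 UTC on Nov 2.
Add 2 hours and 35 minutes leg 1 → 11:57 UTC.
Add 6 hours 30 minutes layover in Karachi → 18:27 UTC.
Add 4 hours 15 minutes leg 2 → 22:42 UTC.
Add 40 minutes layover in Varnholm → 23:22 UTC.
Add 11 hours and 32 minutes leg 3 → 10:54 UTC (Nov 3).
Add 3 hours 35 minutes layover in Halborough → 14:29 UTC.
Add 1 hour 45 minutes leg 4 → 16:14 UTC.
Dhaka is UTC+6:00, so local arrival = 16:14 + 6:00 = 22:14 on Nov 3.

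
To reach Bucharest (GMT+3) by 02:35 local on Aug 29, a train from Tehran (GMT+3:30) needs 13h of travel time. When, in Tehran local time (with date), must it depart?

14:05 on August 28

Target arrival in UTC: 02:35 − 3:00 = 23:35 on Aug 28.
Subtract 13 hours → departure 10:35 UTC on Aug 28.
Tehran is UTC+3:30: 10:35 + 3:30 = 14:05 on Aug 28.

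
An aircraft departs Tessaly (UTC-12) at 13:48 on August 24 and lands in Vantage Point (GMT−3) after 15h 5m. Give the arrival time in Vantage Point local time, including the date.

13:53 on Aug 25

Convert departure to UTC: 13:48 + 12:00 = 01:48 UTC on Aug 25.
Add 15 hours 5 minutes travel time → 16:53 UTC.
Vantage Point is UTC−3:00, so local arrival = 16:53 − 3:00 = 13:53 on Aug 25.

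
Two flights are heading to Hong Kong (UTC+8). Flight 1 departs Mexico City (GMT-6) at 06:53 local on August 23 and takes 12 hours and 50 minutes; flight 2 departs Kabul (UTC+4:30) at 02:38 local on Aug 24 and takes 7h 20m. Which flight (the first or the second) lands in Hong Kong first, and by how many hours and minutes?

the first, by 3 hours 45 minutes

Flight 1 in UTC: 06:53 + 6:00 = 12:53 on Aug 23.
+12 hours 50 minutes → arrive 01:43 UTC on Aug 24.
Flight 2 in UTC: 02:38 − 4:30 = 22:08 on Aug 23.
+7 hours and 20 minutes → arrive 05:28 UTC on Aug 24.
Flight 1 lands earlier by 3 hours 45 minutes.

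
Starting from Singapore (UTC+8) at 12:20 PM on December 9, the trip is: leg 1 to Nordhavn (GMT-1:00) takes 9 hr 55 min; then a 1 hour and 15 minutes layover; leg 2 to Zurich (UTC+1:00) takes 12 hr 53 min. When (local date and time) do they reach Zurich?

5:23 AM on Dec 10

Convert departure to UTC: 12:20 PM − 8:00 = 4:20 AM UTC on Dec 9.
Add 9 hours and 55 minutes leg 1 → 2:15 PM UTC.
Add 1 hour and 15 minutes layover in Nordhavn → 3:30 PM UTC.
Add 12 hours 53 minutes leg 2 → 4:23 AM UTC (Dec 10).
Zurich is UTC+1:00, so local arrival = 4:23 AM + 1:00 = 5:23 AM on Dec 10.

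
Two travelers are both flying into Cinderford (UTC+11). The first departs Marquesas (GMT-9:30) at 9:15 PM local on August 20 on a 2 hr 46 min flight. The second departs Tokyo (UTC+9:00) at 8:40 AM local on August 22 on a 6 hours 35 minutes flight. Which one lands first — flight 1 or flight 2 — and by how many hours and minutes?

the first, by 20 hours 44 minutes

Flight 1 in UTC: 9:15 PM + 9:30 = 6:45 AM on Aug 21.
+2 hours 46 minutes → arrive 9:31 AM UTC on Aug 21.
Flight 2 in UTC: 8:40 AM − 9:00 = 11:40 PM on Aug 21.
+6 hours 35 minutes → arrive 6:15 AM UTC on Aug 22.
Flight 1 lands earlier by 20 hours 44 minutes.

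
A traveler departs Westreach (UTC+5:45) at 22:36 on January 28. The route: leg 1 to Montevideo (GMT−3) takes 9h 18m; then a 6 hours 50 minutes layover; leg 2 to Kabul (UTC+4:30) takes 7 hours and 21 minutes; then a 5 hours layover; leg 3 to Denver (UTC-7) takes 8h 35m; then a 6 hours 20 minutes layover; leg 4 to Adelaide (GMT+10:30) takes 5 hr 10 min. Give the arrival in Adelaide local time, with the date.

03:55 on January 31

Convert departure to UTC: 22:36 − 5:45 = 16:51 UTC on Jan 28.
Add 9 hours and 18 minutes leg 1 → 02:09 UTC (Jan 29).
Add 6 hours and 50 minutes layover in Montevideo → 08:59 UTC.
Add 7 hours and 21 minutes leg 2 → 16:20 UTC.
Add 5 hours layover in Kabul → 21:20 UTC.
Add 8 hours and 35 minutes leg 3 → 05:55 UTC (Jan 30).
Add 6 hours 20 minutes layover in Denver → 12:15 UTC.
Add 5 hours 10 minutes leg 4 → 17:25 UTC.
Adelaide is UTC+10:30, so local arrival = 17:25 + 10:30 = 03:55 on Jan 31.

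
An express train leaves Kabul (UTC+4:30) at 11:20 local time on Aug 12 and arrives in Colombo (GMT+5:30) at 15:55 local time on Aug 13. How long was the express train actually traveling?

Departure in UTC: 11:20 − 4:30 = 06:50 on Aug 12.
Arrival in UTC: 15:55 − 5:30 = 10:25 on Aug 13.
Elapsed = 10:25 − 06:50 (+1 day) = 27 hours 35 minutes.

27 hours 35 minutes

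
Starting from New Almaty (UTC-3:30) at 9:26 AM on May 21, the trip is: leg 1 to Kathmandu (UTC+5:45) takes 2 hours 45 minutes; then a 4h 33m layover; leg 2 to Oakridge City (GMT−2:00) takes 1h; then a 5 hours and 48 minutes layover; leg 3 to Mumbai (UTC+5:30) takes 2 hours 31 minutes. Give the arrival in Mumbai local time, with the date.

11:03 AM on May 22

Convert departure to UTC: 9:26 AM + 3:30 = 12:56 PM UTC on May 21.
Add 2 hours and 45 minutes leg 1 → 3:41 PM UTC.
Add 4 hours and 33 minutes layover in Kathmandu → 8:14 PM UTC.
Add 1 hour leg 2 → 9:14 PM UTC.
Add 5 hours and 48 minutes layover in Oakridge City → 3:02 AM UTC (May 22).
Add 2 hours 31 minutes leg 3 → 5:33 AM UTC.
Mumbai is UTC+5:30, so local arrival = 5:33 AM + 5:30 = 11:03 AM on May 22.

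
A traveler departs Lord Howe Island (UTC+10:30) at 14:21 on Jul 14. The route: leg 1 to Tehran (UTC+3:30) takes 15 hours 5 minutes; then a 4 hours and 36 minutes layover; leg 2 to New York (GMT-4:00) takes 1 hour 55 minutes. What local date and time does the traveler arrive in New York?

21:27 on July 14

Convert departure to UTC: 14:21 − 10:30 = 03:51 UTC on Jul 14.
Add 15 hours 5 minutes leg 1 → 18:56 UTC.
Add 4 hours and 36 minutes layover in Tehran → 23:32 UTC.
Add 1 hour 55 minutes leg 2 → 01:27 UTC (Jul 15).
New York is UTC−4:00, so local arrival = 01:27 − 4:00 = 21:27 on Jul 14.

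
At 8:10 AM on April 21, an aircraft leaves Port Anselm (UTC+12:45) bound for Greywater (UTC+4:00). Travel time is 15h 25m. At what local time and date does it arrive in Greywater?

Convert departure to UTC: 8:10 AM − 12:45 = 7:25 PM UTC on Apr 20.
Add 15 hours and 25 minutes travel time → 10:50 AM UTC (Apr 21).
Greywater is UTC+4:00, so local arrival = 10:50 AM + 4:00 = 2:50 PM on Apr 21.

2:50 PM on April 21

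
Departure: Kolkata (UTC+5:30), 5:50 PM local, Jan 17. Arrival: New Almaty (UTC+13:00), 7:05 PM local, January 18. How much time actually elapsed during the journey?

New Almaty is 7:30 ahead of Kolkata.
Clock-face elapsed time (ignoring zones) is 25 hours 15 minutes.
Actual elapsed = 25 hours 15 minutes − 7:30 = 17 hours 45 minutes.

17 hours 45 minutes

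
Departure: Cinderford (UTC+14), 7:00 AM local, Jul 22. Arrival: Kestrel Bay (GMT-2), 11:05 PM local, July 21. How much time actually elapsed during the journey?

8 hours 5 minutes

Kestrel Bay is 16:00 behind Cinderford.
Clock-face elapsed time (ignoring zones) is −7 hours 55 minutes.
Actual elapsed = −7 hours 55 minutes + 16:00 = 8 hours 5 minutes.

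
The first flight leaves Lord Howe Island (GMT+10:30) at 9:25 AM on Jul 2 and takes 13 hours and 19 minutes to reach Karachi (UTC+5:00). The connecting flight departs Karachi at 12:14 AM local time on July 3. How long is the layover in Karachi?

Convert departure to UTC: 9:25 AM − 10:30 = 10:55 PM UTC on Jul 1.
Add 13 hours 19 minutes flight time → 12:14 PM UTC (Jul 2).
Karachi is UTC+5:00, so local arrival = 12:14 PM + 5:00 = 5:14 PM on Jul 2.
Layover = 12:14 AM − 5:14 PM (+1 day) = 7 hours.

7 hours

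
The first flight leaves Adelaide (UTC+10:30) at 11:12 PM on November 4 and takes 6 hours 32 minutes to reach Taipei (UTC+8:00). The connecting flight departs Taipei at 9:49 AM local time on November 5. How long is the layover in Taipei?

Convert departure to UTC: 11:12 PM − 10:30 = 12:42 PM UTC on Nov 4.
Add 6 hours and 32 minutes flight time → 7:14 PM UTC.
Taipei is UTC+8:00, so local arrival = 7:14 PM + 8:00 = 3:14 AM on Nov 5.
Layover = 9:49 AM − 3:14 AM = 6 hours 35 minutes.

6 hours 35 minutes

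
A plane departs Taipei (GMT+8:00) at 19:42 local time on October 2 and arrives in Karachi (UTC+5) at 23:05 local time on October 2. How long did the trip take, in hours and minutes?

6 hours 23 minutes

Departure in UTC: 19:42 − 8:00 = 11:42 on Oct 2.
Arrival in UTC: 23:05 − 5:00 = 18:05 on Oct 2.
Elapsed = 18:05 − 11:42 = 6 hours 23 minutes.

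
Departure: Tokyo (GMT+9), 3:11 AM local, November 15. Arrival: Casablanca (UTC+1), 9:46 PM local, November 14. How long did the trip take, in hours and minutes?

2 hours 35 minutes

Casablanca is 8:00 behind Tokyo.
Clock-face elapsed time (ignoring zones) is −5 hours 25 minutes.
Actual elapsed = −5 hours 25 minutes + 8:00 = 2 hours 35 minutes.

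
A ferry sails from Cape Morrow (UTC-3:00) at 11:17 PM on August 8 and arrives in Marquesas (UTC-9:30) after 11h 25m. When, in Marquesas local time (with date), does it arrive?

4:12 AM on August 9

Convert departure to UTC: 11:17 PM + 3:00 = 2:17 AM UTC on Aug 9.
Add 11 hours and 25 minutes travel time → 1:42 PM UTC.
Marquesas is UTC−9:30, so local arrival = 1:42 PM − 9:30 = 4:12 AM on Aug 9.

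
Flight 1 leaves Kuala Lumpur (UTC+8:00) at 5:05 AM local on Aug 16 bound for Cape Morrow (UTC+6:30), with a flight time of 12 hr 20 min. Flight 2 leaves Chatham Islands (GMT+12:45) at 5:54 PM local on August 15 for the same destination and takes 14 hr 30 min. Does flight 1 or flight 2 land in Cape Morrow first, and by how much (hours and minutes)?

the second, by 13 hours 46 minutes

Flight 1 in UTC: 5:05 AM − 8:00 = 9:05 PM on Aug 15.
+12 hours and 20 minutes → arrive 9:25 AM UTC on Aug 16.
Flight 2 in UTC: 5:54 PM − 12:45 = 5:09 AM on Aug 15.
+14 hours and 30 minutes → arrive 7:39 PM UTC on Aug 15.
Flight 2 lands earlier by 13 hours 46 minutes.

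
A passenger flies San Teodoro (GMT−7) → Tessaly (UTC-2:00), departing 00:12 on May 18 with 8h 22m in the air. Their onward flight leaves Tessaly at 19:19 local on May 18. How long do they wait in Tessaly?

5 hours 45 minutes

Convert departure to UTC: 00:12 + 7:00 = 07:12 UTC on May 18.
Add 8 hours 22 minutes flight time → 15:34 UTC.
Tessaly is UTC−2:00, so local arrival = 15:34 − 2:00 = 13:34 on May 18.
Layover = 19:19 − 13:34 = 5 hours 45 minutes.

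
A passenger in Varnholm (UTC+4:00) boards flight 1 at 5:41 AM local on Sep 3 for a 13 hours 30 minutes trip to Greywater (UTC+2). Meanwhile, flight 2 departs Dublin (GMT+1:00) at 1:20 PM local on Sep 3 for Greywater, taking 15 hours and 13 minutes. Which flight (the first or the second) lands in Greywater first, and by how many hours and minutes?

the first, by 12 hours 22 minutes

Flight 1 in UTC: 5:41 AM − 4:00 = 1:41 AM on Sep 3.
+13 hours and 30 minutes → arrive 3:11 PM UTC on Sep 3.
Flight 2 in UTC: 1:20 PM − 1:00 = 12:20 PM on Sep 3.
+15 hours 13 minutes → arrive 3:33 AM UTC on Sep 4.
Flight 1 lands earlier by 12 hours 22 minutes.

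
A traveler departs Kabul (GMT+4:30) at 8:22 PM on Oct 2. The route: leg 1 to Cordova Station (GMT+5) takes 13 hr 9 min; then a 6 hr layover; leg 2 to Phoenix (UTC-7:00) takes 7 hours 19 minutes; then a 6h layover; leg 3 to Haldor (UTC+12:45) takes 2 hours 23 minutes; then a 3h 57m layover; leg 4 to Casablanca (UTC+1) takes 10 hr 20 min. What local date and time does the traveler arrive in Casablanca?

6:00 PM on October 4

Convert departure to UTC: 8:22 PM − 4:30 = 3:52 PM UTC on Oct 2.
Add 13 hours and 9 minutes leg 1 → 5:01 AM UTC (Oct 3).
Add 6 hours layover in Cordova Station → 11:01 AM UTC.
Add 7 hours 19 minutes leg 2 → 6:20 PM UTC.
Add 6 hours layover in Phoenix → 12:20 AM UTC (Oct 4).
Add 2 hours and 23 minutes leg 3 → 2:43 AM UTC.
Add 3 hours and 57 minutes layover in Haldor → 6:40 AM UTC.
Add 10 hours 20 minutes leg 4 → 5:00 PM UTC.
Casablanca is UTC+1:00, so local arrival = 5:00 PM + 1:00 = 6:00 PM on Oct 4.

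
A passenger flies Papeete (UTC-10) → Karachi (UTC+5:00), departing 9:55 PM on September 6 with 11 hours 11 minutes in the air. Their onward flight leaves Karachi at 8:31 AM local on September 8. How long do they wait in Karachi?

Convert departure to UTC: 9:55 PM + 10:00 = 7:55 AM UTC on Sep 7.
Add 11 hours and 11 minutes flight time → 7:06 PM UTC.
Karachi is UTC+5:00, so local arrival = 7:06 PM + 5:00 = 12:06 AM on Sep 8.
Layover = 8:31 AM − 12:06 AM = 8 hours 25 minutes.

8 hours 25 minutes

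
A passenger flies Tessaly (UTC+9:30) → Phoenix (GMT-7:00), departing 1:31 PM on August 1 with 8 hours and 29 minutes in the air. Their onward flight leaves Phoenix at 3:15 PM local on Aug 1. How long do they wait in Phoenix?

Convert departure to UTC: 1:31 PM − 9:30 = 4:01 AM UTC on Aug 1.
Add 8 hours and 29 minutes flight time → 12:30 PM UTC.
Phoenix is UTC−7:00, so local arrival = 12:30 PM − 7:00 = 5:30 AM on Aug 1.
Layover = 3:15 PM − 5:30 AM = 9 hours 45 minutes.

9 hours 45 minutes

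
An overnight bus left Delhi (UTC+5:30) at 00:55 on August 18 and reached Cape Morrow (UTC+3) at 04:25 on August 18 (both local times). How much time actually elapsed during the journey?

6 hours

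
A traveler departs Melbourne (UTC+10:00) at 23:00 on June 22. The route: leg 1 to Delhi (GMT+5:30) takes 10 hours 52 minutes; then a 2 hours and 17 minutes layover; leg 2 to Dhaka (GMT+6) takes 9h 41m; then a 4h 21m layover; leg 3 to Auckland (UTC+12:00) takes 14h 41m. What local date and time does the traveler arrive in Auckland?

18:52 on Jun 24

Convert departure to UTC: 23:00 − 10:00 = 13:00 UTC on Jun 22.
Add 10 hours 52 minutes leg 1 → 23:52 UTC.
Add 2 hours and 17 minutes layover in Delhi → 02:09 UTC (Jun 23).
Add 9 hours 41 minutes leg 2 → 11:50 UTC.
Add 4 hours and 21 minutes layover in Dhaka → 16:11 UTC.
Add 14 hours and 41 minutes leg 3 → 06:52 UTC (Jun 24).
Auckland is UTC+12:00, so local arrival = 06:52 + 12:00 = 18:52 on Jun 24.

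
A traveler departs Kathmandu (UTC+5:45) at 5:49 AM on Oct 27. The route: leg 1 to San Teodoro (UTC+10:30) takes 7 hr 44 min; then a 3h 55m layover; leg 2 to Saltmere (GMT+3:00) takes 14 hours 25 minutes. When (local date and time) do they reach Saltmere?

5:08 AM on October 28

Convert departure to UTC: 5:49 AM − 5:45 = 12:04 AM UTC on Oct 27.
Add 7 hours and 44 minutes leg 1 → 7:48 AM UTC.
Add 3 hours and 55 minutes layover in San Teodoro → 11:43 AM UTC.
Add 14 hours and 25 minutes leg 2 → 2:08 AM UTC (Oct 28).
Saltmere is UTC+3:00, so local arrival = 2:08 AM + 3:00 = 5:08 AM on Oct 28.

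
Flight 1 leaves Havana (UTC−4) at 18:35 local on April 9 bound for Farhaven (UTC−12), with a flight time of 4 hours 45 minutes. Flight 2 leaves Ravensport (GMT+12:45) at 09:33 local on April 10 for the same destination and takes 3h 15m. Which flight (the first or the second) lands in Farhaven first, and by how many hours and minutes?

the second, by 3 hours 17 minutes

Flight 1 in UTC: 18:35 + 4:00 = 22:35 on Apr 9.
+4 hours 45 minutes → arrive 03:20 UTC on Apr 10.
Flight 2 in UTC: 09:33 − 12:45 = 20:48 on Apr 9.
+3 hours 15 minutes → arrive 00:03 UTC on Apr 10.
Flight 2 lands earlier by 3 hours 17 minutes.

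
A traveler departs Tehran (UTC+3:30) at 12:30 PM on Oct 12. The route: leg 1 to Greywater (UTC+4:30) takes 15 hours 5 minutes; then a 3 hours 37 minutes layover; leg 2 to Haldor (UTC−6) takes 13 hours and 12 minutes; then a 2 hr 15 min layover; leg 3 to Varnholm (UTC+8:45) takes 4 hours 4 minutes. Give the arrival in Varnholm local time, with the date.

Convert departure to UTC: 12:30 PM − 3:30 = 9:00 AM UTC on Oct 12.
Add 15 hours 5 minutes leg 1 → 12:05 AM UTC (Oct 13).
Add 3 hours 37 minutes layover in Greywater → 3:42 AM UTC.
Add 13 hours and 12 minutes leg 2 → 4:54 PM UTC.
Add 2 hours 15 minutes layover in Haldor → 7:09 PM UTC.
Add 4 hours and 4 minutes leg 3 → 11:13 PM UTC.
Varnholm is UTC+8:45, so local arrival = 11:13 PM + 8:45 = 7:58 AM on Oct 14.

7:58 AM on October 14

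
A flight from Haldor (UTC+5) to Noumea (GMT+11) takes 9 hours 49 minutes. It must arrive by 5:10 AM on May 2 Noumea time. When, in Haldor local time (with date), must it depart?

Target arrival in UTC: 5:10 AM − 11:00 = 6:10 PM on May 1.
Subtract 9 hours 49 minutes → departure 8:21 AM UTC on May 1.
Haldor is UTC+5:00: 8:21 AM + 5:00 = 1:21 PM on May 1.

1:21 PM on May 1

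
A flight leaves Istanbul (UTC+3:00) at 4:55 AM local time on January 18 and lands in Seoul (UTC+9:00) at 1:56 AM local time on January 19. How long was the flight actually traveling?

Departure in UTC: 4:55 AM − 3:00 = 1:55 AM on Jan 18.
Arrival in UTC: 1:56 AM − 9:00 = 4:56 PM on Jan 18.
Elapsed = 4:56 PM − 1:55 AM = 15 hours 1 minute.

15 hours 1 minute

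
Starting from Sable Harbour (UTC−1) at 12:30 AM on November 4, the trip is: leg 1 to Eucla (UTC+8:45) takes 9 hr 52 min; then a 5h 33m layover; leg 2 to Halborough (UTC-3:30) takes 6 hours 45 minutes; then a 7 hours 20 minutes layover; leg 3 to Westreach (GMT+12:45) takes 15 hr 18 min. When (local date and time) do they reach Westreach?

11:03 AM on Nov 6

Convert departure to UTC: 12:30 AM + 1:00 = 1:30 AM UTC on Nov 4.
Add 9 hours 52 minutes leg 1 → 11:22 AM UTC.
Add 5 hours 33 minutes layover in Eucla → 4:55 PM UTC.
Add 6 hours and 45 minutes leg 2 → 11:40 PM UTC.
Add 7 hours and 20 minutes layover in Halborough → 7:00 AM UTC (Nov 5).
Add 15 hours 18 minutes leg 3 → 10:18 PM UTC.
Westreach is UTC+12:45, so local arrival = 10:18 PM + 12:45 = 11:03 AM on Nov 6.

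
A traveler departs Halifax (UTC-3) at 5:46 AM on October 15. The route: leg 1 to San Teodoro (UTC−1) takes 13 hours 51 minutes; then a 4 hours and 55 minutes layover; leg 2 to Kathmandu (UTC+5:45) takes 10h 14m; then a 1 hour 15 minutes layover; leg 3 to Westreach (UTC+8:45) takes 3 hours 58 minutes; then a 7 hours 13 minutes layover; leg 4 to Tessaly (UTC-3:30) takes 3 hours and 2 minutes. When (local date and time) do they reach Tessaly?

Convert departure to UTC: 5:46 AM + 3:00 = 8:46 AM UTC on Oct 15.
Add 13 hours and 51 minutes leg 1 → 10:37 PM UTC.
Add 4 hours and 55 minutes layover in San Teodoro → 3:32 AM UTC (Oct 16).
Add 10 hours 14 minutes leg 2 → 1:46 PM UTC.
Add 1 hour 15 minutes layover in Kathmandu → 3:01 PM UTC.
Add 3 hours 58 minutes leg 3 → 6:59 PM UTC.
Add 7 hours and 13 minutes layover in Westreach → 2:12 AM UTC (Oct 17).
Add 3 hours and 2 minutes leg 4 → 5:14 AM UTC.
Tessaly is UTC−3:30, so local arrival = 5:14 AM − 3:30 = 1:44 AM on Oct 17.

1:44 AM on Oct 17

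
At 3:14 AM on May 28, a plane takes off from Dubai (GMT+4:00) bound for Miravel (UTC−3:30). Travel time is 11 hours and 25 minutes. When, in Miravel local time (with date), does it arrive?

Convert departure to UTC: 3:14 AM − 4:00 = 11:14 PM UTC on May 27.
Add 11 hours and 25 minutes travel time → 10:39 AM UTC (May 28).
Miravel is UTC−3:30, so local arrival = 10:39 AM − 3:30 = 7:09 AM on May 28.

7:09 AM on May 28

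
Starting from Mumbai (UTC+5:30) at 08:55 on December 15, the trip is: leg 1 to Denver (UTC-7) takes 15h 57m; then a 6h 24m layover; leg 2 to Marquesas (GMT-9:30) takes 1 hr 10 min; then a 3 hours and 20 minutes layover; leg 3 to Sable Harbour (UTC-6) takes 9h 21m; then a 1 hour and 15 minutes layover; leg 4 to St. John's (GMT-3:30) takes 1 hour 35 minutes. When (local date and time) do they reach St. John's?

14:57 on Dec 16

Convert departure to UTC: 08:55 − 5:30 = 03:25 UTC on Dec 15.
Add 15 hours 57 minutes leg 1 → 19:22 UTC.
Add 6 hours 24 minutes layover in Denver → 01:46 UTC (Dec 16).
Add 1 hour and 10 minutes leg 2 → 02:56 UTC.
Add 3 hours 20 minutes layover in Marquesas → 06:16 UTC.
Add 9 hours and 21 minutes leg 3 → 15:37 UTC.
Add 1 hour 15 minutes layover in Sable Harbour → 16:52 UTC.
Add 1 hour and 35 minutes leg 4 → 18:27 UTC.
St. John's is UTC−3:30, so local arrival = 18:27 − 3:30 = 14:57 on Dec 16.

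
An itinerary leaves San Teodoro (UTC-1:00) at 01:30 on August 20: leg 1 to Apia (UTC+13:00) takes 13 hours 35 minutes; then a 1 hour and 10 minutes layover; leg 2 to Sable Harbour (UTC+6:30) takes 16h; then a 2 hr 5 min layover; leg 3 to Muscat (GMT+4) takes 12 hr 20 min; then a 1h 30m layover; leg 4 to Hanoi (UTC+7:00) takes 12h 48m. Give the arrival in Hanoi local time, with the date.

Convert departure to UTC: 01:30 + 1:00 = 02:30 UTC on Aug 20.
Add 13 hours and 35 minutes leg 1 → 16:05 UTC.
Add 1 hour 10 minutes layover in Apia → 17:15 UTC.
Add 16 hours leg 2 → 09:15 UTC (Aug 21).
Add 2 hours and 5 minutes layover in Sable Harbour → 11:20 UTC.
Add 12 hours and 20 minutes leg 3 → 23:40 UTC.
Add 1 hour 30 minutes layover in Muscat → 01:10 UTC (Aug 22).
Add 12 hours and 48 minutes leg 4 → 13:58 UTC.
Hanoi is UTC+7:00, so local arrival = 13:58 + 7:00 = 20:58 on Aug 22.

20:58 on August 22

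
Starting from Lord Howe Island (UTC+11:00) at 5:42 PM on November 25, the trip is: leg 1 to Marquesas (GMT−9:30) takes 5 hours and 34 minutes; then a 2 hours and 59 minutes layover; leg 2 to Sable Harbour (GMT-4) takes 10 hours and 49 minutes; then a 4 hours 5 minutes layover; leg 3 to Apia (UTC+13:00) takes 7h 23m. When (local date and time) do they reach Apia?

Convert departure to UTC: 5:42 PM − 11:00 = 6:42 AM UTC on Nov 25.
Add 5 hours and 34 minutes leg 1 → 12:16 PM UTC.
Add 2 hours 59 minutes layover in Marquesas → 3:15 PM UTC.
Add 10 hours and 49 minutes leg 2 → 2:04 AM UTC (Nov 26).
Add 4 hours and 5 minutes layover in Sable Harbour → 6:09 AM UTC.
Add 7 hours and 23 minutes leg 3 → 1:32 PM UTC.
Apia is UTC+13:00, so local arrival = 1:32 PM + 13:00 = 2:32 AM on Nov 27.

2:32 AM on November 27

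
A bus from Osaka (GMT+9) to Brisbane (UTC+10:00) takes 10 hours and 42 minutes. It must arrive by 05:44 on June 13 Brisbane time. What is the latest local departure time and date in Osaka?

18:02 on June 12

Target arrival in UTC: 05:44 − 10:00 = 19:44 on Jun 12.
Subtract 10 hours and 42 minutes → departure 09:02 UTC on Jun 12.
Osaka is UTC+9:00: 09:02 + 9:00 = 18:02 on Jun 12.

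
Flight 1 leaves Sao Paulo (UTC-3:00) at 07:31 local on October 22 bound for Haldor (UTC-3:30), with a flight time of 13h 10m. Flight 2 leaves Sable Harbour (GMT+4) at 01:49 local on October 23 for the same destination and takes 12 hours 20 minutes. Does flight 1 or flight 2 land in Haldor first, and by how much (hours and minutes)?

Flight 1 in UTC: 07:31 + 3:00 = 10:31 on Oct 22.
+13 hours 10 minutes → arrive 23:41 UTC on Oct 22.
Flight 2 in UTC: 01:49 − 4:00 = 21:49 on Oct 22.
+12 hours and 20 minutes → arrive 10:09 UTC on Oct 23.
Flight 1 lands earlier by 10 hours 28 minutes.

the first, by 10 hours 28 minutes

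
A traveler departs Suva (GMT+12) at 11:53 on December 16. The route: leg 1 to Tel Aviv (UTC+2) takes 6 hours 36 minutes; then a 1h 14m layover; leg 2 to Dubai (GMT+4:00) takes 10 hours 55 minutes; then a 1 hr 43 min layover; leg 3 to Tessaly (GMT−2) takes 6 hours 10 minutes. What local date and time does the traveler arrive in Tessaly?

Convert departure to UTC: 11:53 − 12:00 = 23:53 UTC on Dec 15.
Add 6 hours and 36 minutes leg 1 → 06:29 UTC (Dec 16).
Add 1 hour and 14 minutes layover in Tel Aviv → 07:43 UTC.
Add 10 hours and 55 minutes leg 2 → 18:38 UTC.
Add 1 hour and 43 minutes layover in Dubai → 20:21 UTC.
Add 6 hours and 10 minutes leg 3 → 02:31 UTC (Dec 17).
Tessaly is UTC−2:00, so local arrival = 02:31 − 2:00 = 00:31 on Dec 17.

00:31 on Dec 17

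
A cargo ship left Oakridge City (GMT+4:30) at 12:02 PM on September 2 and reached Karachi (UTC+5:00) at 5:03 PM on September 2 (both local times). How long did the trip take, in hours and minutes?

4 hours 31 minutes

Departure in UTC: 12:02 PM − 4:30 = 7:32 AM on Sep 2.
Arrival in UTC: 5:03 PM − 5:00 = 12:03 PM on Sep 2.
Elapsed = 12:03 PM − 7:32 AM = 4 hours 31 minutes.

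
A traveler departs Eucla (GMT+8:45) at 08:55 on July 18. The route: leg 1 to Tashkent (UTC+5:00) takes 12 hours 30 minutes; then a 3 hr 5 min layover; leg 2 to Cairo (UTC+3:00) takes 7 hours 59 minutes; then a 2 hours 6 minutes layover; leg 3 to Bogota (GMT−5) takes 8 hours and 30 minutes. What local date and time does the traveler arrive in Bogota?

Convert departure to UTC: 08:55 − 8:45 = 00:10 UTC on Jul 18.
Add 12 hours 30 minutes leg 1 → 12:40 UTC.
Add 3 hours and 5 minutes layover in Tashkent → 15:45 UTC.
Add 7 hours 59 minutes leg 2 → 23:44 UTC.
Add 2 hours and 6 minutes layover in Cairo → 01:50 UTC (Jul 19).
Add 8 hours and 30 minutes leg 3 → 10:20 UTC.
Bogota is UTC−5:00, so local arrival = 10:20 − 5:00 = 05:20 on Jul 19.

05:20 on July 19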